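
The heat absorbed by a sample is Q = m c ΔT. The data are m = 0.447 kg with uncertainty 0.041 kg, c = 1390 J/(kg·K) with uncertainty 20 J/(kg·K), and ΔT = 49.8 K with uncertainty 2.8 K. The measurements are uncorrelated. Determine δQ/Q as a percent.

Relative error in a monomial: (δQ/Q)² = Σ (nᵢ · δxᵢ/xᵢ)².
  (1·δm/m)² = (1×0.0917)² = 0.00841;  (1·δc/c)² = (1×0.0144)² = 0.000207;  (1·δΔT/ΔT)² = (1×0.0562)² = 0.00316
δQ/Q = √(0.0118) = 0.109

10.9%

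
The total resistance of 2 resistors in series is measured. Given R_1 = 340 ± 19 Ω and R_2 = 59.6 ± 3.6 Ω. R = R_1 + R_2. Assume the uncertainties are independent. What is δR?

19.3 Ω

Sums and differences: (δR)² = Σ (cᵢ δxᵢ)².
  (δR_1)² = 361;  (δR_2)² = 13.0
δR = √(374) = 19.3 Ω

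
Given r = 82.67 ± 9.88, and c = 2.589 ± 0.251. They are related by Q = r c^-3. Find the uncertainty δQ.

1.50

Q is a product of powers, so relative uncertainties combine in quadrature:
  (1·δr/r)² = (1×0.120)² = 0.0143;  (-3·δc/c)² = (-3×0.0969)² = 0.0846
δQ/Q = √(0.0989) = 0.314
Q = 4.764, so δQ = 0.314 × 4.764 = 1.50.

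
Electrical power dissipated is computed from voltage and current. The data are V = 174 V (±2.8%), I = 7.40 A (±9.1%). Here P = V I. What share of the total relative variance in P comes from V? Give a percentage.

8.65%

(δP/P)² = (1·δV/V)² + (1·δI/I)²
  V term: (1×0.0280)² = 0.000784
  I term: (1×0.0910)² = 0.00828
Total = 0.00907. Share from V = 0.000784/0.00907 = 0.0865.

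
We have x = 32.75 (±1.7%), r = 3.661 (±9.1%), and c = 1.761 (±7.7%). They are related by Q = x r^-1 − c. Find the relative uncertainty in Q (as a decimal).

0.117

Let p = x·r^-1 = 8.946. δp/p = √((1·δx/x)² + (-1·δr/r)²) = √(0.000289 + 0.00828) = 0.0926, so δp = 0.828.
Q = p − c: δQ = √(δp² + δc²) = √(0.686 + 0.0184) = 0.839
Q = 7.185, so δQ/Q = 0.839/7.185 = 0.117.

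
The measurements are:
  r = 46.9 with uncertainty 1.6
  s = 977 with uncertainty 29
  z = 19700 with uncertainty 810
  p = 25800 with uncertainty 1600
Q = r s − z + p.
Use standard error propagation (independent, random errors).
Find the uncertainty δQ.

Let w = r·s = 45800. δw/w = √((1·δr/r)² + (1·δs/s)²) = √(0.00116 + 0.000881) = 0.0452, so δw = 2070.
Q = w − z + p: δQ = √(δw² + δz² + δp²) = √(4.29e+06 + 6.56e+05 + 2.56e+06) = 2740

2740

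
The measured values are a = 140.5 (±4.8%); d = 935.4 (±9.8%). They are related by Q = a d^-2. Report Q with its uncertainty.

(1.606 ± 0.324) × 10^-4

Each factor contributes (exponent × relative error)² to (δQ/Q)²:
  (1·δa/a)² = (1×0.0480)² = 0.00230;  (-2·δd/d)² = (-2×0.0980)² = 0.0384
δQ/Q = √(0.0407) = 0.202
Q = 0.0001606, so δQ = 0.202 × 0.0001606 = 3.24e-05.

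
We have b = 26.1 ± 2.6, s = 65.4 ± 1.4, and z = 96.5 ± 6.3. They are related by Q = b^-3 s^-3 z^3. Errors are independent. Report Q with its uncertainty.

Q is a product of powers, so relative uncertainties combine in quadrature:
  (-3·δb/b)² = (-3×0.0996)² = 0.0893;  (-3·δs/s)² = (-3×0.0214)² = 0.00412;  (3·δz/z)² = (3×0.0653)² = 0.0384
δQ/Q = √(0.132) = 0.363
Q = 0.000181, so δQ = 0.363 × 0.000181 = 6.56e-05.

(1.81 ± 0.656) × 10^-4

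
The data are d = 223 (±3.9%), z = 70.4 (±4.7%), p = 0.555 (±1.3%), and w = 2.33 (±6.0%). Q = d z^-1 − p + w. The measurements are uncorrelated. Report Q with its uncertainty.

4.94 ± 0.239

Let h = d·z^-1 = 3.17. δh/h = √((1·δd/d)² + (-1·δz/z)²) = √(0.00152 + 0.00221) = 0.0611, so δh = 0.193.
Q = h − p + w: δQ = √(δh² + δp² + δw²) = √(0.0374 + 5.21e-05 + 0.0195) = 0.239
Q = 4.94.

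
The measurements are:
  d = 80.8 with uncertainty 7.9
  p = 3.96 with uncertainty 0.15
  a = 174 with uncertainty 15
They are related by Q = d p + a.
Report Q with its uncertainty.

494 ± 36.8

Let w = d·p = 320. δw/w = √((1·δd/d)² + (1·δp/p)²) = √(0.00956 + 0.00143) = 0.105, so δw = 33.5.
Q = w + a: δQ = √(δw² + δa²) = √(1130 + 225) = 36.8
Q = 494.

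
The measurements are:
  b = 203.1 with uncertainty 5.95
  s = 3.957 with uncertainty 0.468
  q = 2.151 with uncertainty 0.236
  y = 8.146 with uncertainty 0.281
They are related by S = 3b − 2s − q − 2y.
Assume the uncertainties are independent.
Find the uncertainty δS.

17.9

Each term contributes (cᵢ δxᵢ)² to (δS)²:
  (3·δb)² = 319;  (2·δs)² = 0.876;  (δq)² = 0.0557;  (2·δy)² = 0.316
δS = √(320) = 17.9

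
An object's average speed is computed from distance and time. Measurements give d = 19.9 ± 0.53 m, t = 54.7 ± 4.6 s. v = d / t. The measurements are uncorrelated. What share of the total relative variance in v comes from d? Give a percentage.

(δv/v)² = (1·δd/d)² + (-1·δt/t)²
  d term: (1×0.0266)² = 0.000709
  t term: (-1×0.0841)² = 0.00707
Total = 0.00778. Share from d = 0.000709/0.00778 = 0.0912.

9.12%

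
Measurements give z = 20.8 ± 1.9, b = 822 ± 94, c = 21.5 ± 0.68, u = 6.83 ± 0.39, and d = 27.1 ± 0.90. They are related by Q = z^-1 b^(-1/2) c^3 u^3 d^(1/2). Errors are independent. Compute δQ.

Q is a product of powers, so relative uncertainties combine in quadrature:
  (-1·δz/z)² = (-1×0.0913)² = 0.00834;  (−½·δb/b)² = (-0.5×0.114)² = 0.00327;  (3·δc/c)² = (3×0.0316)² = 0.00900;  (3·δu/u)² = (3×0.0571)² = 0.0293;  (½·δd/d)² = (0.5×0.0332)² = 0.000276
δQ/Q = √(0.0502) = 0.224
Q = 27600, so δQ = 0.224 × 27600 = 6200.

6200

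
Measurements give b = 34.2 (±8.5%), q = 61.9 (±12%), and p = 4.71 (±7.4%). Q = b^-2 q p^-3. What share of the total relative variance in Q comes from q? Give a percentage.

(δQ/Q)² = (-2·δb/b)² + (1·δq/q)² + (-3·δp/p)²
  b term: (-2×0.0850)² = 0.0289
  q term: (1×0.120)² = 0.0144
  p term: (-3×0.0740)² = 0.0493
Total = 0.0926. Share from q = 0.0144/0.0926 = 0.156.

15.6%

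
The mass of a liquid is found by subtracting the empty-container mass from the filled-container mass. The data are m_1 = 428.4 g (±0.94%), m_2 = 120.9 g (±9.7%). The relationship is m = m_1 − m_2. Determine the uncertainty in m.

12.4 g

Sums and differences: (δm)² = Σ (cᵢ δxᵢ)².
  (δm_1)² = 16.2;  (δm_2)² = 138
δm = √(154) = 12.4 g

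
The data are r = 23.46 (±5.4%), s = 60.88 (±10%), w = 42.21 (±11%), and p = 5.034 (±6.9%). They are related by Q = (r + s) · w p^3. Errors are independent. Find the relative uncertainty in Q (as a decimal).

Let u = r + s = 84.34. δu = √(δr² + δs²) = √(1.60 + 37.1) = 6.22, so δu/u = 0.0737.
Q is then a monomial in u, w, p:
δQ/Q = √((δu/u)² + (1·δw/w)² + (3·δp/p)²) = √(0.00544 + 0.0121 + 0.0428) = 0.246

0.246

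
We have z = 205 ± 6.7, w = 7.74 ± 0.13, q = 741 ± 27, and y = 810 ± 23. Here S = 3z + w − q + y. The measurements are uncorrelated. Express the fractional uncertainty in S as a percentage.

Sums and differences: (δS)² = Σ (cᵢ δxᵢ)².
  (3·δz)² = 404;  (δw)² = 0.0169;  (δq)² = 729;  (δy)² = 529
δS = √(1660) = 40.8
S = 692, so δS/S = 40.8/692 = 0.0589.

5.89%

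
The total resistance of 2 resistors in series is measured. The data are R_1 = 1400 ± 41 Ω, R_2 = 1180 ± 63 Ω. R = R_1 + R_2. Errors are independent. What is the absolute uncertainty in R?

75.2 Ω

Absolute uncertainties add in quadrature for a linear combination:
  (δR_1)² = 1680;  (δR_2)² = 3970
δR = √(5650) = 75.2 Ω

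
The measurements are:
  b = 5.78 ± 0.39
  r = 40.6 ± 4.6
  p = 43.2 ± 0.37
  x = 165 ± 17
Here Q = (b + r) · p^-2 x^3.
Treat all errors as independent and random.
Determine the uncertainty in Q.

Let u = b + r = 46.4. δu = √(δb² + δr²) = √(0.152 + 21.2) = 4.62, so δu/u = 0.0995.
Q is then a monomial in u, p, x:
δQ/Q = √((δu/u)² + (-2·δp/p)² + (3·δx/x)²) = √(0.00991 + 0.000293 + 0.0955) = 0.325
Q = 1.12e+05, so δQ = 0.325 × 1.12e+05 = 36300.

36300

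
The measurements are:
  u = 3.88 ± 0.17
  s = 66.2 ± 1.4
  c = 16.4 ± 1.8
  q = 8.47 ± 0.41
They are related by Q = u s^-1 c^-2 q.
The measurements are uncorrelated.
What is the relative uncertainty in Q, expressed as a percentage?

23.0%

For a monomial Q ∝ u, s^-1, c^-2, q, fractional errors add in quadrature:
  (1·δu/u)² = (1×0.0438)² = 0.00192;  (-1·δs/s)² = (-1×0.0211)² = 0.000447;  (-2·δc/c)² = (-2×0.110)² = 0.0482;  (1·δq/q)² = (1×0.0484)² = 0.00234
δQ/Q = √(0.0529) = 0.230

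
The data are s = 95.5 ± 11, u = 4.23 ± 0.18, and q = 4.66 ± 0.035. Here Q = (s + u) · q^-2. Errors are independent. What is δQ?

Let w = s + u = 99.7. δw = √(δs² + δu²) = √(121 + 0.0324) = 11.0, so δw/w = 0.110.
Q is then a monomial in w, q:
δQ/Q = √((δw/w)² + (-2·δq/q)²) = √(0.0122 + 0.000226) = 0.111
Q = 4.59, so δQ = 0.111 × 4.59 = 0.511.

0.511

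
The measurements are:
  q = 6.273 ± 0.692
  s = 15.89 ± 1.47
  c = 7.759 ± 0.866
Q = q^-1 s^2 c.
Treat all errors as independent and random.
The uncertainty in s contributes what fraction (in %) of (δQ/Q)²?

58.2%

(δQ/Q)² = (-1·δq/q)² + (2·δs/s)² + (1·δc/c)²
  q term: (-1×0.110)² = 0.0122
  s term: (2×0.0925)² = 0.0342
  c term: (1×0.112)² = 0.0125
Total = 0.0589. Share from s = 0.0342/0.0589 = 0.582.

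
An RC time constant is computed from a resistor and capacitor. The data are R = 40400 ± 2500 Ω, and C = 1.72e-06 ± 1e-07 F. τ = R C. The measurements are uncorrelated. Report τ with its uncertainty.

0.0695 ± 0.00590 s

Relative error in a monomial: (δτ/τ)² = Σ (nᵢ · δxᵢ/xᵢ)².
  (1·δR/R)² = (1×0.0619)² = 0.00383;  (1·δC/C)² = (1×0.0581)² = 0.00338
δτ/τ = √(0.00721) = 0.0849
τ = 0.0695 s, so δτ = 0.0849 × 0.0695 = 0.00590 s.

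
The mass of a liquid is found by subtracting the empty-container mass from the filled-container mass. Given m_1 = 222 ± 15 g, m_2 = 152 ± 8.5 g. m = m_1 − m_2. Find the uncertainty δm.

Absolute uncertainties add in quadrature for a linear combination:
  (δm_1)² = 225;  (δm_2)² = 72.2
δm = √(297) = 17.2 g

17.2 g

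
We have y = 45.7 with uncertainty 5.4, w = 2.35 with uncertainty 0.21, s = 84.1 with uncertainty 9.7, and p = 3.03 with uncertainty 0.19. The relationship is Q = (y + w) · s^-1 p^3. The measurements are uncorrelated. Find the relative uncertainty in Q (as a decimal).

Let u = y + w = 48.1. δu = √(δy² + δw²) = √(29.2 + 0.0441) = 5.40, so δu/u = 0.112.
Q is then a monomial in u, s, p:
δQ/Q = √((δu/u)² + (-1·δs/s)² + (3·δp/p)²) = √(0.0126 + 0.0133 + 0.0354) = 0.248

0.248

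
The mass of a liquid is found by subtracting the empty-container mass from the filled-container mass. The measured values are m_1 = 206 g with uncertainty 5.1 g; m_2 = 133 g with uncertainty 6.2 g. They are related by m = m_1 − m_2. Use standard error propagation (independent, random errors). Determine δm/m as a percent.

Each term contributes (cᵢ δxᵢ)² to (δm)²:
  (δm_1)² = 26.0;  (δm_2)² = 38.4
δm = √(64.5) = 8.03 g
m = 73.0 g, so δm/m = 8.03/73.0 = 0.110.

11.0%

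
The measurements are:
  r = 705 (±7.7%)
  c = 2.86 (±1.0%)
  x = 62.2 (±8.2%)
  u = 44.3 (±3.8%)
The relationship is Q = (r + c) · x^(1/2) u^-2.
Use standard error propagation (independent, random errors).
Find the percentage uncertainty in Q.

11.5%

Let w = r + c = 708. δw = √(δr² + δc²) = √(2950 + 0.000818) = 54.3, so δw/w = 0.0767.
Q is then a monomial in w, x, u:
δQ/Q = √((δw/w)² + (½·δx/x)² + (-2·δu/u)²) = √(0.00588 + 0.00168 + 0.00578) = 0.115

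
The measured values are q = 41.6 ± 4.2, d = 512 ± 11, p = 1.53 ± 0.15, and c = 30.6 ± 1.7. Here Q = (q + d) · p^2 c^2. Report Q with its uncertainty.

Let u = q + d = 554. δu = √(δq² + δd²) = √(17.6 + 121) = 11.8, so δu/u = 0.0213.
Q is then a monomial in u, p, c:
δQ/Q = √((δu/u)² + (2·δp/p)² + (2·δc/c)²) = √(0.000452 + 0.0384 + 0.0123) = 0.226
Q = 1.21e+06, so δQ = 0.226 × 1.21e+06 = 2.75e+05.

(1.21 ± 0.275) × 10^6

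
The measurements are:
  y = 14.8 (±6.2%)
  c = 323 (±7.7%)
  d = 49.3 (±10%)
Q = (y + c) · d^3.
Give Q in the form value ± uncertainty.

(4.05 ± 1.25) × 10^7

Let u = y + c = 338. δu = √(δy² + δc²) = √(0.842 + 619) = 24.9, so δu/u = 0.0737.
Q is then a monomial in u, d:
δQ/Q = √((δu/u)² + (3·δd/d)²) = √(0.00543 + 0.0900) = 0.309
Q = 4.05e+07, so δQ = 0.309 × 4.05e+07 = 1.25e+07.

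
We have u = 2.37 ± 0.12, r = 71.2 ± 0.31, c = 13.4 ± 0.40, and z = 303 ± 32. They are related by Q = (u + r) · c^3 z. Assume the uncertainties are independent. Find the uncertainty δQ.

Let w = u + r = 73.6. δw = √(δu² + δr²) = √(0.0144 + 0.0961) = 0.332, so δw/w = 0.00452.
Q is then a monomial in w, c, z:
δQ/Q = √((δw/w)² + (3·δc/c)² + (1·δz/z)²) = √(2.04e-05 + 0.00802 + 0.0112) = 0.139
Q = 5.36e+07, so δQ = 0.139 × 5.36e+07 = 7.43e+06.

7.43e+06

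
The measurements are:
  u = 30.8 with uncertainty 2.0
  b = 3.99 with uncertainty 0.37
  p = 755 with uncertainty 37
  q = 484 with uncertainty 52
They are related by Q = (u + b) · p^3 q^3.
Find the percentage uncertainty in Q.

35.9%

Let w = u + b = 34.8. δw = √(δu² + δb²) = √(4.00 + 0.137) = 2.03, so δw/w = 0.0585.
Q is then a monomial in w, p, q:
δQ/Q = √((δw/w)² + (3·δp/p)² + (3·δq/q)²) = √(0.00342 + 0.0216 + 0.104) = 0.359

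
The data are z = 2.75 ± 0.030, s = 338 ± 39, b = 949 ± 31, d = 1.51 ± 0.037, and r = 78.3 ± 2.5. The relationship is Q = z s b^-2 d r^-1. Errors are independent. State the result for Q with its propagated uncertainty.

Relative error in a monomial: (δQ/Q)² = Σ (nᵢ · δxᵢ/xᵢ)².
  (1·δz/z)² = (1×0.0109)² = 0.000119;  (1·δs/s)² = (1×0.115)² = 0.0133;  (-2·δb/b)² = (-2×0.0327)² = 0.00427;  (1·δd/d)² = (1×0.0245)² = 0.000600;  (-1·δr/r)² = (-1×0.0319)² = 0.00102
δQ/Q = √(0.0193) = 0.139
Q = 1.99e-05, so δQ = 0.139 × 1.99e-05 = 2.77e-06.

(1.99 ± 0.277) × 10^-5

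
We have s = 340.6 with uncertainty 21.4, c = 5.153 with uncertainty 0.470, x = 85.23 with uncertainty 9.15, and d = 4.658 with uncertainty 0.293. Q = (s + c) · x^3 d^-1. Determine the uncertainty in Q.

Let u = s + c = 345.8. δu = √(δs² + δc²) = √(458 + 0.221) = 21.4, so δu/u = 0.0619.
Q is then a monomial in u, x, d:
δQ/Q = √((δu/u)² + (3·δx/x)² + (-1·δd/d)²) = √(0.00383 + 0.104 + 0.00396) = 0.334
Q = 4.596e+07, so δQ = 0.334 × 4.596e+07 = 1.53e+07.

1.53e+07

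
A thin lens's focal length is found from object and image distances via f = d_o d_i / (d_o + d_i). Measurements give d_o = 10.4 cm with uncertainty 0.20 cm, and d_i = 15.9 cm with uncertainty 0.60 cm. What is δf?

0.119 cm

∂f/∂d_o = (d_i/(d_o+d_i))² = 0.365;  ∂f/∂d_i = (d_o/(d_o+d_i))² = 0.156
δf = √((∂f/∂d_o · δd_o)² + (∂f/∂d_i · δd_i)²) = √(0.00534 + 0.00880) = 0.119 cm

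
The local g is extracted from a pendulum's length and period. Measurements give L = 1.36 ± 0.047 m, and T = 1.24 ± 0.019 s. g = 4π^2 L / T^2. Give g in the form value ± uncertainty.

Relative error in a monomial: (δg/g)² = Σ (nᵢ · δxᵢ/xᵢ)².
  (1·δL/L)² = (1×0.0346)² = 0.00119;  (-2·δT/T)² = (-2×0.0153)² = 0.000939
δg/g = √(0.00213) = 0.0462
g = 34.9 m/s^2, so δg = 0.0462 × 34.9 = 1.61 m/s^2.

34.9 ± 1.61 m/s^2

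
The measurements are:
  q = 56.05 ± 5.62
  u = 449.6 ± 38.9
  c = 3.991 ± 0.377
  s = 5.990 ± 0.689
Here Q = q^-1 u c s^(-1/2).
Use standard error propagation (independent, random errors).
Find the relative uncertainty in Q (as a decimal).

0.173

Each factor contributes (exponent × relative error)² to (δQ/Q)²:
  (-1·δq/q)² = (-1×0.100)² = 0.0101;  (1·δu/u)² = (1×0.0865)² = 0.00749;  (1·δc/c)² = (1×0.0945)² = 0.00892;  (−½·δs/s)² = (-0.5×0.115)² = 0.00331
δQ/Q = √(0.0298) = 0.173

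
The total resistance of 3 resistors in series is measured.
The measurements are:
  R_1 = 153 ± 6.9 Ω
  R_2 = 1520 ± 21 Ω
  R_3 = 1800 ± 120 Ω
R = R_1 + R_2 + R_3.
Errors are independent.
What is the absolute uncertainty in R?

For a sum/difference, combine absolute errors in quadrature:
  (δR_1)² = 47.6;  (δR_2)² = 441;  (δR_3)² = 14400
δR = √(14900) = 122 Ω

122 Ω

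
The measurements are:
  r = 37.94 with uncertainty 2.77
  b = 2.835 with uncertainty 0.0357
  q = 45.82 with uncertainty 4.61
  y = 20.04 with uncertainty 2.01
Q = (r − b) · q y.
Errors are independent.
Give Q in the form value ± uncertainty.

32230 ± 5240

Let u = r − b = 35.10. δu = √(δr² + δb²) = √(7.67 + 0.00127) = 2.77, so δu/u = 0.0789.
Q is then a monomial in u, q, y:
δQ/Q = √((δu/u)² + (1·δq/q)² + (1·δy/y)²) = √(0.00623 + 0.0101 + 0.0101) = 0.163
Q = 32230, so δQ = 0.163 × 32230 = 5240.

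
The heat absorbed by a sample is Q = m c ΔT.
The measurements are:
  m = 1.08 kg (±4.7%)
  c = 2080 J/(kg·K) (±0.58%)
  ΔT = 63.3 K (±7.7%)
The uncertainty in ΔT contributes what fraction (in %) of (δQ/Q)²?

72.6%

(δQ/Q)² = (1·δm/m)² + (1·δc/c)² + (1·δΔT/ΔT)²
  m term: (1×0.0470)² = 0.00221
  c term: (1×0.00580)² = 3.36e-05
  ΔT term: (1×0.0770)² = 0.00593
Total = 0.00817. Share from ΔT = 0.00593/0.00817 = 0.726.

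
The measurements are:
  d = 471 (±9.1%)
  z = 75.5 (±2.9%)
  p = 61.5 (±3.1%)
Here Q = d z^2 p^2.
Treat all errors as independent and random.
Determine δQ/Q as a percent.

Products/powers → add relative errors in quadrature, weighted by exponent:
  (1·δd/d)² = (1×0.0910)² = 0.00828;  (2·δz/z)² = (2×0.0290)² = 0.00336;  (2·δp/p)² = (2×0.0310)² = 0.00384
δQ/Q = √(0.0155) = 0.124

12.4%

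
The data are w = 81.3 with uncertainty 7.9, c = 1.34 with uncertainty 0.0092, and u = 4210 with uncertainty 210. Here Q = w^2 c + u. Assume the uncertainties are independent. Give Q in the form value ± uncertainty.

Let p = w^2·c = 8860. δp/p = √((2·δw/w)² + (1·δc/c)²) = √(0.0378 + 4.71e-05) = 0.194, so δp = 1720.
Q = p + u: δQ = √(δp² + δu²) = √(2.97e+06 + 44100) = 1740
Q = 13100.

13100 ± 1740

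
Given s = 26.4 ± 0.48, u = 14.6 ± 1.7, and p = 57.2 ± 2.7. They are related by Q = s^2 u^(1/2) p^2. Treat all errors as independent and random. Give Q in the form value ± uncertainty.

(8.71 ± 1.02) × 10^6

Relative error in a monomial: (δQ/Q)² = Σ (nᵢ · δxᵢ/xᵢ)².
  (2·δs/s)² = (2×0.0182)² = 0.00132;  (½·δu/u)² = (0.5×0.116)² = 0.00339;  (2·δp/p)² = (2×0.0472)² = 0.00891
δQ/Q = √(0.0136) = 0.117
Q = 8.71e+06, so δQ = 0.117 × 8.71e+06 = 1.02e+06.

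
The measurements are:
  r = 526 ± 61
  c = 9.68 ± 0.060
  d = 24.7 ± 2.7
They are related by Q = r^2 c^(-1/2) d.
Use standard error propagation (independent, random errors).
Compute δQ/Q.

0.256

Since Q is a product/quotient, work with relative uncertainties:
  (2·δr/r)² = (2×0.116)² = 0.0538;  (−½·δc/c)² = (-0.5×0.00620)² = 9.6e-06;  (1·δd/d)² = (1×0.109)² = 0.0119
δQ/Q = √(0.0658) = 0.256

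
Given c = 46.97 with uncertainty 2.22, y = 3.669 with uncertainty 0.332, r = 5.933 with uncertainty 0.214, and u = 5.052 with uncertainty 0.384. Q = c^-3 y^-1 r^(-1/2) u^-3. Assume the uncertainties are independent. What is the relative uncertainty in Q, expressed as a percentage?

Q is a product of powers, so relative uncertainties combine in quadrature:
  (-3·δc/c)² = (-3×0.0473)² = 0.0201;  (-1·δy/y)² = (-1×0.0905)² = 0.00819;  (−½·δr/r)² = (-0.5×0.0361)² = 0.000325;  (-3·δu/u)² = (-3×0.0760)² = 0.0520
δQ/Q = √(0.0806) = 0.284

28.4%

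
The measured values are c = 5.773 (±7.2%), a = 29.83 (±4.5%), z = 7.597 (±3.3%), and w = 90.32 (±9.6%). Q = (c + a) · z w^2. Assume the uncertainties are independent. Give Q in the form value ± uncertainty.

Let u = c + a = 35.60. δu = √(δc² + δa²) = √(0.173 + 1.80) = 1.41, so δu/u = 0.0395.
Q is then a monomial in u, z, w:
δQ/Q = √((δu/u)² + (1·δz/z)² + (2·δw/w)²) = √(0.00156 + 0.00109 + 0.0369) = 0.199
Q = 2.206e+06, so δQ = 0.199 × 2.206e+06 = 4.39e+05.

(2.206 ± 0.439) × 10^6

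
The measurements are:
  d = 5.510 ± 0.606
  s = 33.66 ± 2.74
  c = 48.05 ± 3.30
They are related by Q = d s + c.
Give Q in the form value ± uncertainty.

233.5 ± 25.6

Let p = d·s = 185.5. δp/p = √((1·δd/d)² + (1·δs/s)²) = √(0.0121 + 0.00663) = 0.137, so δp = 25.4.
Q = p + c: δQ = √(δp² + δc²) = √(644 + 10.9) = 25.6
Q = 233.5.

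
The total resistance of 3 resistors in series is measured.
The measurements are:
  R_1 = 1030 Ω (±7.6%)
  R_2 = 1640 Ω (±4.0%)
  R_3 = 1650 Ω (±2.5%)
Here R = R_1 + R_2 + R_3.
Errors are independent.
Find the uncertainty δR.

110 Ω

Sums and differences: (δR)² = Σ (cᵢ δxᵢ)².
  (δR_1)² = 6130;  (δR_2)² = 4300;  (δR_3)² = 1700
δR = √(12100) = 110 Ω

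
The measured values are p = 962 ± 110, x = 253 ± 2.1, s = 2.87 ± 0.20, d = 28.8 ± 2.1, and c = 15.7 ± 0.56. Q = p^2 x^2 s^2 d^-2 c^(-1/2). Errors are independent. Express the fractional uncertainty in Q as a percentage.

Relative error in a monomial: (δQ/Q)² = Σ (nᵢ · δxᵢ/xᵢ)².
  (2·δp/p)² = (2×0.114)² = 0.0523;  (2·δx/x)² = (2×0.00830)² = 0.000276;  (2·δs/s)² = (2×0.0697)² = 0.0194;  (-2·δd/d)² = (-2×0.0729)² = 0.0213;  (−½·δc/c)² = (-0.5×0.0357)² = 0.000318
δQ/Q = √(0.0936) = 0.306

30.6%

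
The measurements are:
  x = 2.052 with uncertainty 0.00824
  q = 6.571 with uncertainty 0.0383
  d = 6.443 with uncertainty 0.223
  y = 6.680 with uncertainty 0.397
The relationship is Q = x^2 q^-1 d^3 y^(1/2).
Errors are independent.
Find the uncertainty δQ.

48.0

Products/powers → add relative errors in quadrature, weighted by exponent:
  (2·δx/x)² = (2×0.00402)² = 6.45e-05;  (-1·δq/q)² = (-1×0.00583)² = 3.4e-05;  (3·δd/d)² = (3×0.0346)² = 0.0108;  (½·δy/y)² = (0.5×0.0594)² = 0.000883
δQ/Q = √(0.0118) = 0.108
Q = 443.0, so δQ = 0.108 × 443.0 = 48.0.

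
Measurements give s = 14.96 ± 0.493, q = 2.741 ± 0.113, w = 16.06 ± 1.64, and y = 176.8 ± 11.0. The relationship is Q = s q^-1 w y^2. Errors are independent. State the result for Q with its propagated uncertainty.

Each factor contributes (exponent × relative error)² to (δQ/Q)²:
  (1·δs/s)² = (1×0.0330)² = 0.00109;  (-1·δq/q)² = (-1×0.0412)² = 0.00170;  (1·δw/w)² = (1×0.102)² = 0.0104;  (2·δy/y)² = (2×0.0622)² = 0.0155
δQ/Q = √(0.0287) = 0.169
Q = 2.74e+06, so δQ = 0.169 × 2.74e+06 = 4.64e+05.

(2.740 ± 0.464) × 10^6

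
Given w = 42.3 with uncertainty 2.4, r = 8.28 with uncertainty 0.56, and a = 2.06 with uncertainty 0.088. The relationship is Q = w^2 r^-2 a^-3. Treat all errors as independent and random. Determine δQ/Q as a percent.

21.8%

Products/powers → add relative errors in quadrature, weighted by exponent:
  (2·δw/w)² = (2×0.0567)² = 0.0129;  (-2·δr/r)² = (-2×0.0676)² = 0.0183;  (-3·δa/a)² = (-3×0.0427)² = 0.0164
δQ/Q = √(0.0476) = 0.218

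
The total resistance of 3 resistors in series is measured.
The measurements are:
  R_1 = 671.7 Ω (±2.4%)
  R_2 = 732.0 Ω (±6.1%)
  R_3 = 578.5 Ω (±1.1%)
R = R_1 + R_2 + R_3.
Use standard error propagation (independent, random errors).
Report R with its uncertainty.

R is a linear combination, so absolute uncertainties add in quadrature:
  (δR_1)² = 260;  (δR_2)² = 1990;  (δR_3)² = 40.5
δR = √(2290) = 47.9 Ω
R = 1982 Ω.

1982 ± 47.9 Ω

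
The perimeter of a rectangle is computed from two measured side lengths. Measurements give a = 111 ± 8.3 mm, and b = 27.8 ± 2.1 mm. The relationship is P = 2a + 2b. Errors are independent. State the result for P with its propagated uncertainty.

Each term contributes (cᵢ δxᵢ)² to (δP)²:
  (2·δa)² = 276;  (2·δb)² = 17.6
δP = √(293) = 17.1 mm
P = 278 mm.

278 ± 17.1 mm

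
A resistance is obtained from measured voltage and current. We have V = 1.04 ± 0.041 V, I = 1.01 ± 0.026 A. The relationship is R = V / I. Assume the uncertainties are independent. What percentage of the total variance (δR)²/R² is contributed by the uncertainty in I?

(δR/R)² = (1·δV/V)² + (-1·δI/I)²
  V term: (1×0.0394)² = 0.00155
  I term: (-1×0.0257)² = 0.000663
Total = 0.00222. Share from I = 0.000663/0.00222 = 0.299.

29.9%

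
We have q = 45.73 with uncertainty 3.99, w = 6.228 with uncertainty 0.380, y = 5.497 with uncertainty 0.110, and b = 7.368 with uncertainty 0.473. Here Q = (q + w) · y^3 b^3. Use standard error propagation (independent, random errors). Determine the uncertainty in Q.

7.46e+05

Let u = q + w = 51.96. δu = √(δq² + δw²) = √(15.9 + 0.144) = 4.01, so δu/u = 0.0771.
Q is then a monomial in u, y, b:
δQ/Q = √((δu/u)² + (3·δy/y)² + (3·δb/b)²) = √(0.00595 + 0.00360 + 0.0371) = 0.216
Q = 3.452e+06, so δQ = 0.216 × 3.452e+06 = 7.46e+05.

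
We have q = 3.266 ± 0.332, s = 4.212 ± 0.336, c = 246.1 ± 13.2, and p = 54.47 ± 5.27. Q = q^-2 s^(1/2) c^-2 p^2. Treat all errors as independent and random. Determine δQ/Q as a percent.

30.3%

Since Q is a product/quotient, work with relative uncertainties:
  (-2·δq/q)² = (-2×0.102)² = 0.0413;  (½·δs/s)² = (0.5×0.0798)² = 0.00159;  (-2·δc/c)² = (-2×0.0536)² = 0.0115;  (2·δp/p)² = (2×0.0968)² = 0.0374
δQ/Q = √(0.0919) = 0.303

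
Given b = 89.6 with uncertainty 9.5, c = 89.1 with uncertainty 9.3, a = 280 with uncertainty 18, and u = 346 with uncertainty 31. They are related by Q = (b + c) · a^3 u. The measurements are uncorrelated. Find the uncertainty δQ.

Let w = b + c = 179. δw = √(δb² + δc²) = √(90.2 + 86.5) = 13.3, so δw/w = 0.0744.
Q is then a monomial in w, a, u:
δQ/Q = √((δw/w)² + (3·δa/a)² + (1·δu/u)²) = √(0.00553 + 0.0372 + 0.00803) = 0.225
Q = 1.36e+12, so δQ = 0.225 × 1.36e+12 = 3.06e+11.

3.06e+11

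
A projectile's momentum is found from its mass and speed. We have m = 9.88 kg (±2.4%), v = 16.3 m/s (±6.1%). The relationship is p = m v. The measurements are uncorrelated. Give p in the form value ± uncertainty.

Products/powers → add relative errors in quadrature, weighted by exponent:
  (1·δm/m)² = (1×0.0240)² = 0.000576;  (1·δv/v)² = (1×0.0610)² = 0.00372
δp/p = √(0.00430) = 0.0656
p = 161 kg·m/s, so δp = 0.0656 × 161 = 10.6 kg·m/s.

161 ± 10.6 kg·m/s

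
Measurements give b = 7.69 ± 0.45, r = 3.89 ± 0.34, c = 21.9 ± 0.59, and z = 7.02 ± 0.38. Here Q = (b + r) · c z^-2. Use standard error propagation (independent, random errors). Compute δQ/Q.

Let u = b + r = 11.6. δu = √(δb² + δr²) = √(0.203 + 0.116) = 0.564, so δu/u = 0.0487.
Q is then a monomial in u, c, z:
δQ/Q = √((δu/u)² + (1·δc/c)² + (-2·δz/z)²) = √(0.00237 + 0.000726 + 0.0117) = 0.122

0.122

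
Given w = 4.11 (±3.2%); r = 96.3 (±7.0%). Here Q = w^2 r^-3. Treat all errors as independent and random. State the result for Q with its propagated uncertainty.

For a monomial Q ∝ w^2, r^-3, fractional errors add in quadrature:
  (2·δw/w)² = (2×0.0320)² = 0.00410;  (-3·δr/r)² = (-3×0.0700)² = 0.0441
δQ/Q = √(0.0482) = 0.220
Q = 1.89e-05, so δQ = 0.220 × 1.89e-05 = 4.15e-06.

(1.89 ± 0.415) × 10^-5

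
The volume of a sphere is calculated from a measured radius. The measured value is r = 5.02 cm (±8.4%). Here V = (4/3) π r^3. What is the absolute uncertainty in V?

V ∝ r^3, so δV/V = |3| · δr/r = 3 × 0.0840 = 0.252.
V = 530 cm^3, so δV = 0.252 × 530 = 134 cm^3.

134 cm^3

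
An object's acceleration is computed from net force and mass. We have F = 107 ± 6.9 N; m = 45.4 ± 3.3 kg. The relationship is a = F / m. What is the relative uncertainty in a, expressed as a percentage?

9.72%

Each factor contributes (exponent × relative error)² to (δa/a)²:
  (1·δF/F)² = (1×0.0645)² = 0.00416;  (-1·δm/m)² = (-1×0.0727)² = 0.00528
δa/a = √(0.00944) = 0.0972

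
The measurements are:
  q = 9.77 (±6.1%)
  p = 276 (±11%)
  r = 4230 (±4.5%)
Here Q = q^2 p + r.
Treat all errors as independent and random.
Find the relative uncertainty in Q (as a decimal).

0.142

Let w = q^2·p = 26300. δw/w = √((2·δq/q)² + (1·δp/p)²) = √(0.0149 + 0.0121) = 0.164, so δw = 4330.
Q = w + r: δQ = √(δw² + δr²) = √(1.87e+07 + 36200) = 4330
Q = 30600, so δQ/Q = 4330/30600 = 0.142.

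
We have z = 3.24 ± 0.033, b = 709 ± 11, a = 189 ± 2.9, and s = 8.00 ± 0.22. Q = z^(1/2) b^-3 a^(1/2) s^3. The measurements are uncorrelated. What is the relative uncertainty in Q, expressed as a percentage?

Q is a product of powers, so relative uncertainties combine in quadrature:
  (½·δz/z)² = (0.5×0.0102)² = 2.59e-05;  (-3·δb/b)² = (-3×0.0155)² = 0.00217;  (½·δa/a)² = (0.5×0.0153)² = 5.89e-05;  (3·δs/s)² = (3×0.0275)² = 0.00681
δQ/Q = √(0.00906) = 0.0952

9.52%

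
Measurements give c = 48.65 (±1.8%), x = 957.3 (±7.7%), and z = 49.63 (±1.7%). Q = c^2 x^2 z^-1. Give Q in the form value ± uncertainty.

Q is a product of powers, so relative uncertainties combine in quadrature:
  (2·δc/c)² = (2×0.0180)² = 0.00130;  (2·δx/x)² = (2×0.0770)² = 0.0237;  (-1·δz/z)² = (-1×0.0170)² = 0.000289
δQ/Q = √(0.0253) = 0.159
Q = 4.37e+07, so δQ = 0.159 × 4.37e+07 = 6.95e+06.

(4.370 ± 0.695) × 10^7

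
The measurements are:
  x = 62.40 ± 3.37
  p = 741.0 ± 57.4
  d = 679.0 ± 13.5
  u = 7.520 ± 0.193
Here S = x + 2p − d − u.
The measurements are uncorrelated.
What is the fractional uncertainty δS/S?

For a sum/difference, combine absolute errors in quadrature:
  (δx)² = 11.4;  (2·δp)² = 13200;  (δd)² = 182;  (δu)² = 0.0372
δS = √(13400) = 116
S = 857.9, so δS/S = 116/857.9 = 0.135.

0.135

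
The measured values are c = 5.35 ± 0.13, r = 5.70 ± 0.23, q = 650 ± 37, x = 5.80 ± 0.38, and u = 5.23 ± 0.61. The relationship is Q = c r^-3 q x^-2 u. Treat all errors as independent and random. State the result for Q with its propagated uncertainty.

Q is a product of powers, so relative uncertainties combine in quadrature:
  (1·δc/c)² = (1×0.0243)² = 0.000590;  (-3·δr/r)² = (-3×0.0404)² = 0.0147;  (1·δq/q)² = (1×0.0569)² = 0.00324;  (-2·δx/x)² = (-2×0.0655)² = 0.0172;  (1·δu/u)² = (1×0.117)² = 0.0136
δQ/Q = √(0.0493) = 0.222
Q = 2.92, so δQ = 0.222 × 2.92 = 0.648.

2.92 ± 0.648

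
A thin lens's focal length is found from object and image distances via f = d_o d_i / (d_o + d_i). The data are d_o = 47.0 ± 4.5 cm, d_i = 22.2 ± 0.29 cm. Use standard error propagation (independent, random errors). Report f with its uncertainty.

∂f/∂d_o = (d_i/(d_o+d_i))² = 0.103;  ∂f/∂d_i = (d_o/(d_o+d_i))² = 0.461
δf = √((∂f/∂d_o · δd_o)² + (∂f/∂d_i · δd_i)²) = √(0.214 + 0.0179) = 0.482 cm
f = 15.1 cm.

15.1 ± 0.482 cm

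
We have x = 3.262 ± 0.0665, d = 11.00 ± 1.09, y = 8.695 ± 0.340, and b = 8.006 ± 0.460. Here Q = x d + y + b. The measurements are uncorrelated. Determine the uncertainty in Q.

Let p = x·d = 35.88. δp/p = √((1·δx/x)² + (1·δd/d)²) = √(0.000416 + 0.00982) = 0.101, so δp = 3.63.
Q = p + y + b: δQ = √(δp² + δy² + δb²) = √(13.2 + 0.116 + 0.212) = 3.67

3.67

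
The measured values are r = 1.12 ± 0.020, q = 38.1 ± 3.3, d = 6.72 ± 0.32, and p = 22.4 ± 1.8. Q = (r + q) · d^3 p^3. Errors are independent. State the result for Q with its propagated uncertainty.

Let u = r + q = 39.2. δu = √(δr² + δq²) = √(0.000400 + 10.9) = 3.30, so δu/u = 0.0841.
Q is then a monomial in u, d, p:
δQ/Q = √((δu/u)² + (3·δd/d)² + (3·δp/p)²) = √(0.00708 + 0.0204 + 0.0581) = 0.293
Q = 1.34e+08, so δQ = 0.293 × 1.34e+08 = 3.91e+07.

(1.34 ± 0.391) × 10^8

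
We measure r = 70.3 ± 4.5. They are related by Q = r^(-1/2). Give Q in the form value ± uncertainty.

0.119 ± 0.00382

Q ∝ r^(-1/2), so δQ/Q = |−½| · δr/r = 0.5 × 0.0640 = 0.0320.
Q = 0.119, so δQ = 0.0320 × 0.119 = 0.00382.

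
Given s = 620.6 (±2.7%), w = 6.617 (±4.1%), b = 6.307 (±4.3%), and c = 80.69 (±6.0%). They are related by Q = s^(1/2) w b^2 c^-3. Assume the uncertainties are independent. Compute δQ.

Since Q is a product/quotient, work with relative uncertainties:
  (½·δs/s)² = (0.5×0.0270)² = 0.000182;  (1·δw/w)² = (1×0.0410)² = 0.00168;  (2·δb/b)² = (2×0.0430)² = 0.00740;  (-3·δc/c)² = (-3×0.0600)² = 0.0324
δQ/Q = √(0.0417) = 0.204
Q = 0.01248, so δQ = 0.204 × 0.01248 = 0.00255.

0.00255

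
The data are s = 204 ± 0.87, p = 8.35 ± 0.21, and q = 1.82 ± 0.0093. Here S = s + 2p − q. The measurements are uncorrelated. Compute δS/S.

S is a linear combination, so absolute uncertainties add in quadrature:
  (δs)² = 0.757;  (2·δp)² = 0.176;  (δq)² = 8.65e-05
δS = √(0.933) = 0.966
S = 219, so δS/S = 0.966/219 = 0.00441.

0.00441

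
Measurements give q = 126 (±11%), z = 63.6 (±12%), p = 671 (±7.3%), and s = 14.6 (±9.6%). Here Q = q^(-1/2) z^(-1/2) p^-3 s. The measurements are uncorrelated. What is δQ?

1.36e-10

Each factor contributes (exponent × relative error)² to (δQ/Q)²:
  (−½·δq/q)² = (-0.5×0.110)² = 0.00302;  (−½·δz/z)² = (-0.5×0.120)² = 0.00360;  (-3·δp/p)² = (-3×0.0730)² = 0.0480;  (1·δs/s)² = (1×0.0960)² = 0.00922
δQ/Q = √(0.0638) = 0.253
Q = 5.4e-10, so δQ = 0.253 × 5.4e-10 = 1.36e-10.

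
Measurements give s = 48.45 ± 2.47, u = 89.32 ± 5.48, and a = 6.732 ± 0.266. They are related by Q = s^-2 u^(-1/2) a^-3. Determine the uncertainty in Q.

Q is a product of powers, so relative uncertainties combine in quadrature:
  (-2·δs/s)² = (-2×0.0510)² = 0.0104;  (−½·δu/u)² = (-0.5×0.0614)² = 0.000941;  (-3·δa/a)² = (-3×0.0395)² = 0.0141
δQ/Q = √(0.0254) = 0.159
Q = 1.477e-07, so δQ = 0.159 × 1.477e-07 = 2.35e-08.

2.35e-08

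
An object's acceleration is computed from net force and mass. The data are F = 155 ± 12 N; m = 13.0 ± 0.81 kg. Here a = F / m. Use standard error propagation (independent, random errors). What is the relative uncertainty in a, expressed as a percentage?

9.94%

Since a is a product/quotient, work with relative uncertainties:
  (1·δF/F)² = (1×0.0774)² = 0.00599;  (-1·δm/m)² = (-1×0.0623)² = 0.00388
δa/a = √(0.00988) = 0.0994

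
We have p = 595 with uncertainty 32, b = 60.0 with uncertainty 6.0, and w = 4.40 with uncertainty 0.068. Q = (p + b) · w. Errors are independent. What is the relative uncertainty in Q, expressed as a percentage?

5.21%

Let u = p + b = 655. δu = √(δp² + δb²) = √(1020 + 36.0) = 32.6, so δu/u = 0.0497.
Q is then a monomial in u, w:
δQ/Q = √((δu/u)² + (1·δw/w)²) = √(0.00247 + 0.000239) = 0.0521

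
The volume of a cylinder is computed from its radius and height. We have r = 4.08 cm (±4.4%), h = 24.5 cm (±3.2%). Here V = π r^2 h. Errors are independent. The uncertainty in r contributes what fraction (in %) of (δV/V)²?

(δV/V)² = (2·δr/r)² + (1·δh/h)²
  r term: (2×0.0440)² = 0.00774
  h term: (1×0.0320)² = 0.00102
Total = 0.00877. Share from r = 0.00774/0.00877 = 0.883.

88.3%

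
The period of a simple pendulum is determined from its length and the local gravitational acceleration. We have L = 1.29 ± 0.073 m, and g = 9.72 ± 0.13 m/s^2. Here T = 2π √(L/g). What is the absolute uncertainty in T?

0.0665 s

Products/powers → add relative errors in quadrature, weighted by exponent:
  (½·δL/L)² = (0.5×0.0566)² = 0.000801;  (−½·δg/g)² = (-0.5×0.0134)² = 4.47e-05
δT/T = √(0.000845) = 0.0291
T = 2.29 s, so δT = 0.0291 × 2.29 = 0.0665 s.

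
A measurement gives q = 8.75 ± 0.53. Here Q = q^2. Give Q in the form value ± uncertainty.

76.6 ± 9.28

Q ∝ q^2, so δQ/Q = |2| · δq/q = 2 × 0.0606 = 0.121.
Q = 76.6, so δQ = 0.121 × 76.6 = 9.28.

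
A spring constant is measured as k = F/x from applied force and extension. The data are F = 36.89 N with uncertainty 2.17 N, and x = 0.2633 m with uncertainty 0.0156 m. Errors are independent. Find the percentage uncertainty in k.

k is a product of powers, so relative uncertainties combine in quadrature:
  (1·δF/F)² = (1×0.0588)² = 0.00346;  (-1·δx/x)² = (-1×0.0592)² = 0.00351
δk/k = √(0.00697) = 0.0835

8.35%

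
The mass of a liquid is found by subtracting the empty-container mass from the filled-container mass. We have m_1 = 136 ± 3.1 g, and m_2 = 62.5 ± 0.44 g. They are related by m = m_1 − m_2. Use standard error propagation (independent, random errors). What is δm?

3.13 g

Each term contributes (cᵢ δxᵢ)² to (δm)²:
  (δm_1)² = 9.61;  (δm_2)² = 0.194
δm = √(9.80) = 3.13 g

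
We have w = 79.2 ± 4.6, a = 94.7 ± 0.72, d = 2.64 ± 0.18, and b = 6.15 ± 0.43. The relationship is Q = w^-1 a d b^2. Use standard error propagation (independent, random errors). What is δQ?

Q is a product of powers, so relative uncertainties combine in quadrature:
  (-1·δw/w)² = (-1×0.0581)² = 0.00337;  (1·δa/a)² = (1×0.00760)² = 5.78e-05;  (1·δd/d)² = (1×0.0682)² = 0.00465;  (2·δb/b)² = (2×0.0699)² = 0.0196
δQ/Q = √(0.0276) = 0.166
Q = 119, so δQ = 0.166 × 119 = 19.8.

19.8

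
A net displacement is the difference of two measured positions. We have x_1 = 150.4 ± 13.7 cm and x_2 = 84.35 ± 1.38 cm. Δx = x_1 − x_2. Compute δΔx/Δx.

Absolute uncertainties add in quadrature for a linear combination:
  (δx_1)² = 188;  (δx_2)² = 1.90
δΔx = √(190) = 13.8 cm
Δx = 66.05 cm, so δΔx/Δx = 13.8/66.05 = 0.208.

0.208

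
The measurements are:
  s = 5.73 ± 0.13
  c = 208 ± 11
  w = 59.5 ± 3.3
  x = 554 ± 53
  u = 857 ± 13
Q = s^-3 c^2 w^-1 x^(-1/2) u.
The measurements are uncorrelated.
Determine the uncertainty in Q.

20.6

Relative error in a monomial: (δQ/Q)² = Σ (nᵢ · δxᵢ/xᵢ)².
  (-3·δs/s)² = (-3×0.0227)² = 0.00463;  (2·δc/c)² = (2×0.0529)² = 0.0112;  (-1·δw/w)² = (-1×0.0555)² = 0.00308;  (−½·δx/x)² = (-0.5×0.0957)² = 0.00229;  (1·δu/u)² = (1×0.0152)² = 0.000230
δQ/Q = √(0.0214) = 0.146
Q = 141, so δQ = 0.146 × 141 = 20.6.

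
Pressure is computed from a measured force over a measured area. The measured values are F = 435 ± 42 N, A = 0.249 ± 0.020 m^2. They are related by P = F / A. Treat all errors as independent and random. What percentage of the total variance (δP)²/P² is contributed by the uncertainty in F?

59.1%

(δP/P)² = (1·δF/F)² + (-1·δA/A)²
  F term: (1×0.0966)² = 0.00932
  A term: (-1×0.0803)² = 0.00645
Total = 0.0158. Share from F = 0.00932/0.0158 = 0.591.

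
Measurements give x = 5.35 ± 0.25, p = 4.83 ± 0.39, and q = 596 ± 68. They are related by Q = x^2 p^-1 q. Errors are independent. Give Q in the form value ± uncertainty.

For a monomial Q ∝ x^2, p^-1, q, fractional errors add in quadrature:
  (2·δx/x)² = (2×0.0467)² = 0.00873;  (-1·δp/p)² = (-1×0.0807)² = 0.00652;  (1·δq/q)² = (1×0.114)² = 0.0130
δQ/Q = √(0.0283) = 0.168
Q = 3530, so δQ = 0.168 × 3530 = 594.

3530 ± 594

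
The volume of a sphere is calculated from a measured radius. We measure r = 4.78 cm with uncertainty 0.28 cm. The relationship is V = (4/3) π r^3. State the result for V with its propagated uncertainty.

457 ± 80.4 cm^3

Products/powers → add relative errors in quadrature, weighted by exponent:
  (3·δr/r)² = (3×0.0586)² = 0.0309
δV/V = √(0.0309) = 0.176
V = 457 cm^3, so δV = 0.176 × 457 = 80.4 cm^3.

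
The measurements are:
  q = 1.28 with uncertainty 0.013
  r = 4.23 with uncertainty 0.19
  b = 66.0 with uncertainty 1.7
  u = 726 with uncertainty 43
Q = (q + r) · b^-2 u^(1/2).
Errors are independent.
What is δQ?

0.00234

Let w = q + r = 5.51. δw = √(δq² + δr²) = √(0.000169 + 0.0361) = 0.190, so δw/w = 0.0346.
Q is then a monomial in w, b, u:
δQ/Q = √((δw/w)² + (-2·δb/b)² + (½·δu/u)²) = √(0.00119 + 0.00265 + 0.000877) = 0.0687
Q = 0.0341, so δQ = 0.0687 × 0.0341 = 0.00234.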